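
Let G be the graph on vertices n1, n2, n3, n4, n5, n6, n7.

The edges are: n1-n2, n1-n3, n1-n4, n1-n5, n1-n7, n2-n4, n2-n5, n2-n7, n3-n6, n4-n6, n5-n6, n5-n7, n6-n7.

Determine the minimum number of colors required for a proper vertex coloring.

4

n1, n2, n5, n7 form a clique, so at least 4 colors are needed.
4 colors suffice: color 1 → {n1, n6}; color 2 → {n3, n4, n7}; color 3 → {n2}; color 4 → {n5}. No two adjacent vertices share a color.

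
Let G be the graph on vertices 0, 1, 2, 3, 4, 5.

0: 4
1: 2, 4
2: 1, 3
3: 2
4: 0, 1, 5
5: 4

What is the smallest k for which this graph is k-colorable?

2

0 and 4 are adjacent, so at least 2 colors are needed.
2 colors suffice: color a → {2, 4}; color b → {0, 1, 3, 5}. Every edge joins two different colors.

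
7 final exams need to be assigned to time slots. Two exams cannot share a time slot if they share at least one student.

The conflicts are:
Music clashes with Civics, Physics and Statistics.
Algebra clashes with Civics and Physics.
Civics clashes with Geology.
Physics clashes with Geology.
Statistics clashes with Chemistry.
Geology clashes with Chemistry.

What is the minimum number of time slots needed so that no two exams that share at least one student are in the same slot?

The cycle Chemistry-Geology-Civics-Music-Statistics-Chemistry has odd length 5, so it cannot be 2-colored; at least 3 time slots are needed.
3 time slots suffice: time slot 1 → {Civics, Physics, Chemistry}; time slot 2 → {Music, Algebra, Geology}; time slot 3 → {Statistics}. Every pair that conflicts lands in different time slots.

3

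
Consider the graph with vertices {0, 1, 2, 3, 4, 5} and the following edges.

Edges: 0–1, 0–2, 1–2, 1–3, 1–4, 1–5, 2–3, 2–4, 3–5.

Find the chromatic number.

1, 3, 5 are mutually adjacent, so at least 3 colors are needed.
3 colors suffice: 0=green, 1=red, 2=blue, 3=green, 4=green, 5=blue. Each edge has distinct colors on its endpoints.

3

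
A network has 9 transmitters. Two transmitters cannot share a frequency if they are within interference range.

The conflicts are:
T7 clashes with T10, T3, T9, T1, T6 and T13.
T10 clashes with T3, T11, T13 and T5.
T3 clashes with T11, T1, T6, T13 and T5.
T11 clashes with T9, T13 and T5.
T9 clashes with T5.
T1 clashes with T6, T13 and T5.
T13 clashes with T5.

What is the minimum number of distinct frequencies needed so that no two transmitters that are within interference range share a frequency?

T10, T3, T11, T13, T5 all conflict with each other, so at least 5 frequencies are needed.
5 frequencies suffice: frequency 1 → {T3, T9}; frequency 2 → {T7, T5}; frequency 3 → {T6, T13}; frequency 4 → {T10, T1}; frequency 5 → {T11}. Each listed conflict is separated.

5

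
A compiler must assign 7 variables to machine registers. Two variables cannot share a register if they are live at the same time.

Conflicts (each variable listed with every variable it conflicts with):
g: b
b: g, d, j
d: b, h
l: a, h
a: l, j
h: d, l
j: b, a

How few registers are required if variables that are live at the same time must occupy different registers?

l and a conflict, so at least 2 registers are needed.
Using 2 registers: g=2, b=1, d=2, l=2, a=1, h=1, j=2. No two conflicting variables share a register.

2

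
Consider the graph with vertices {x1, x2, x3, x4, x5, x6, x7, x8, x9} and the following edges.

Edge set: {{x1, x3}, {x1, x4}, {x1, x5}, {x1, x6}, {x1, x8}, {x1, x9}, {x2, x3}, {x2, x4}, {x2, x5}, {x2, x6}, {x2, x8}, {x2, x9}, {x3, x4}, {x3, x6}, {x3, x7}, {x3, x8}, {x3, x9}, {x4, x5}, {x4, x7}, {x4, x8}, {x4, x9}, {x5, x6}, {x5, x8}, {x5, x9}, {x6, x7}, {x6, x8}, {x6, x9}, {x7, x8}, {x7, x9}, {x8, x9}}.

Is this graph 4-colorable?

No

x1, x5, x6, x8, x9 are pairwise adjacent (a clique of size 5), so at least 5 colors are needed.
So 4 colors are not enough.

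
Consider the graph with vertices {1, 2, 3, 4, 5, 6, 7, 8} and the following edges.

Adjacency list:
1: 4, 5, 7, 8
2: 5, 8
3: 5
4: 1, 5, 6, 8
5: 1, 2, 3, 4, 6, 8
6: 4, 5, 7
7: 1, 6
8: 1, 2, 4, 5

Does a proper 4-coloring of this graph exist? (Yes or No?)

The chromatic number is 4. 1, 4, 5, 8 are pairwise adjacent (a clique of size 4), so at least 4 colors are needed.
A valid assignment using 4 colors: 1=blue, 2=blue, 3=blue, 4=yellow, 5=red, 6=blue, 7=red, 8=green.
That is already a proper 4-coloring.

Yes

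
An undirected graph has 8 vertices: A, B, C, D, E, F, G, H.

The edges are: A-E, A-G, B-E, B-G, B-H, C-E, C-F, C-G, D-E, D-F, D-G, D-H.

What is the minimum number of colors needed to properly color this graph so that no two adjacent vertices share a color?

A and E are adjacent, so at least 2 colors are needed.
2 colors suffice: color red → {E, F, G, H}; color blue → {A, B, C, D}. No two adjacent vertices share a color.

2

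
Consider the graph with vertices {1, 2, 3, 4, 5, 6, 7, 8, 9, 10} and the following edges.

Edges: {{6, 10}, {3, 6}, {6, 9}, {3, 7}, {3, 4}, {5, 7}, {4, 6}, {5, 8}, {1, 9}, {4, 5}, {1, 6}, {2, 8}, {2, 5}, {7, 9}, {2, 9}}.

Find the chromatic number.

2, 5, 8 are pairwise adjacent, so at least 3 colors are needed.
3 colors suffice: color a → {5, 6}; color b → {3, 8, 9, 10}; color c → {1, 2, 4, 7}. No two adjacent vertices share a color.

3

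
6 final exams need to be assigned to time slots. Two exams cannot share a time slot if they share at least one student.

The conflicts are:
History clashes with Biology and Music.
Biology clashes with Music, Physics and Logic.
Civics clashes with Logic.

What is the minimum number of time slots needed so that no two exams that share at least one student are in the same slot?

3

History, Biology, Music all conflict with each other, so at least 3 time slots are needed.
Using 3 time slots: History=2, Biology=1, Music=3, Physics=2, Civics=1, Logic=2. Each listed conflict is separated.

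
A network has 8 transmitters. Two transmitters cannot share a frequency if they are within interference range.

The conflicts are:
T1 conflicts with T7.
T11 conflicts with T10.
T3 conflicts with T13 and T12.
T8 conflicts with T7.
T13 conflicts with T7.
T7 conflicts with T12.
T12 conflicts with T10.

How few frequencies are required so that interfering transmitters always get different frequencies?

2

T11 and T10 conflict, so at least 2 frequencies are needed.
2 frequencies suffice: T1=2, T11=2, T3=1, T8=2, T13=2, T7=1, T12=2, T10=1. Each listed conflict is separated.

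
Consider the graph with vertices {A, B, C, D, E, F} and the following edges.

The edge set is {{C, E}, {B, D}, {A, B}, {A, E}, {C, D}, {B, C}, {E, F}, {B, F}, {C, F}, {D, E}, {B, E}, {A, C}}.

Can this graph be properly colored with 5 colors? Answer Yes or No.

The chromatic number is 4. A, B, C, E are pairwise adjacent (a clique of size 4), so at least 4 colors are needed.
One proper 4-coloring: A=4, B=1, C=2, D=4, E=3, F=4.
Since 5 ≥ 4, a proper 5-coloring certainly exists.

Yes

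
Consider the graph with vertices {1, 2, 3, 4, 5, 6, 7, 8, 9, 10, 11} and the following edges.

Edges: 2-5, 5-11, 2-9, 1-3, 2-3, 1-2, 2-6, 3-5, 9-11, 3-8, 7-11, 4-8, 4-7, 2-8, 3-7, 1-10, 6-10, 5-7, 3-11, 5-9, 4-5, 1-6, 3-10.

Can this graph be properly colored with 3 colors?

3, 5, 7, 11 are pairwise adjacent (a clique of size 4), so at least 4 colors are needed.
So 3 colors are not enough.

No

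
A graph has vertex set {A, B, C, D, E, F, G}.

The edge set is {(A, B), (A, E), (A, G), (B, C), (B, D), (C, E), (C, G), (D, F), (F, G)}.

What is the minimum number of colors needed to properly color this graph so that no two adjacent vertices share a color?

The cycle G-A-B-D-F-G has odd length 5, so it cannot be 2-colored; at least 3 colors are needed.
3 colors suffice: color red → {B, E, G}; color blue → {A, C, F}; color green → {D}. Each edge has distinct colors on its endpoints.

3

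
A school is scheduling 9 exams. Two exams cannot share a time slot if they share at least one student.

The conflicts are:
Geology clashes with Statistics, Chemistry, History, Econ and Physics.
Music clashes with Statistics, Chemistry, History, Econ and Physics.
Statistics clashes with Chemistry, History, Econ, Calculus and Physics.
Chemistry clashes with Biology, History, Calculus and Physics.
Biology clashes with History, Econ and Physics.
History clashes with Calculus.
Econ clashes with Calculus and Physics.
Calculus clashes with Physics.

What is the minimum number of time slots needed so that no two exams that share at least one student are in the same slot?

4

Geology, Statistics, Econ, Physics are mutually in conflict, so at least 4 time slots are needed.
4 time slots suffice: time slot 1 → {History, Physics}; time slot 2 → {Statistics, Biology}; time slot 3 → {Chemistry, Econ}; time slot 4 → {Geology, Music, Calculus}. Each listed conflict is separated.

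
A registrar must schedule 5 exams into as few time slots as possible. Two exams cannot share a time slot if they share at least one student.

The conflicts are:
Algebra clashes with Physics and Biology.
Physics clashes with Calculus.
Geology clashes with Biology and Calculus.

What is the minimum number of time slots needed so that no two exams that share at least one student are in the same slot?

The cycle Geology-Biology-Algebra-Physics-Calculus-Geology has odd length 5, so it cannot be 2-colored; at least 3 time slots are needed.
3 time slots suffice: time slot 1 → {Algebra, Calculus}; time slot 2 → {Physics, Biology}; time slot 3 → {Geology}. Every pair that conflicts lands in different time slots.

3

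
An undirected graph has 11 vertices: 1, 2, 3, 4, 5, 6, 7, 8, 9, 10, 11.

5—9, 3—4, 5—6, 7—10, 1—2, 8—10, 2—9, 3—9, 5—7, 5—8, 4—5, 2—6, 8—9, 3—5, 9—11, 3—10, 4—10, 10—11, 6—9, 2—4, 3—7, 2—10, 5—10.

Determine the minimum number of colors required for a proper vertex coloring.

3, 4, 5, 10 are mutually adjacent (a clique of size 4), so at least 4 colors are needed.
4 colors suffice: color a → {2, 5, 11}; color b → {1, 9, 10}; color c → {3, 6, 8}; color d → {4, 7}. No two adjacent vertices share a color.

4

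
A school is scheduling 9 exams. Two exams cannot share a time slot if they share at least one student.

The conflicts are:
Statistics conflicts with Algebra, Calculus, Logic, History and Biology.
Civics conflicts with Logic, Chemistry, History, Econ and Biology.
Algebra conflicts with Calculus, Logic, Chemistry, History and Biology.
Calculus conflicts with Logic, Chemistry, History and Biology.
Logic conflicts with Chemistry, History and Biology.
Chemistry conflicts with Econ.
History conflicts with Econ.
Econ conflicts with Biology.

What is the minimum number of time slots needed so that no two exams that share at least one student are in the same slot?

Statistics, Algebra, Calculus, Logic, History pairwise conflict, so at least 5 time slots are needed.
Using 5 time slots: Statistics=5, Civics=3, Algebra=3, Calculus=4, Logic=1, Chemistry=2, History=2, Econ=1, Biology=2. Each listed conflict is separated.

5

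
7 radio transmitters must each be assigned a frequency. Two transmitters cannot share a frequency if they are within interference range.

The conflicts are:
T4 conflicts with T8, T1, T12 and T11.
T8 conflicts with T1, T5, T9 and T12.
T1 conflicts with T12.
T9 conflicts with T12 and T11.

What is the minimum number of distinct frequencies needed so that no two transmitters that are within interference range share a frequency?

4

T4, T8, T1, T12 all conflict with each other, so at least 4 frequencies are needed.
4 frequencies suffice: frequency 1 → {T8, T11}; frequency 2 → {T5, T12}; frequency 3 → {T4, T9}; frequency 4 → {T1}. Every pair that conflicts lands in different frequencies.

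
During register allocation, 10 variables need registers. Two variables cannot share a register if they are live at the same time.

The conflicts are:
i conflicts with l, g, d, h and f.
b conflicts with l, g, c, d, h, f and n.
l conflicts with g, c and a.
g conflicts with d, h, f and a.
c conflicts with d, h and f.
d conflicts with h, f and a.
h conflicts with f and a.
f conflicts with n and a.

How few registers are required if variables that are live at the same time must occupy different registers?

5

b, c, d, h, f all conflict with each other, so at least 5 registers are needed.
Using 5 registers: i=4, b=4, l=1, g=2, c=2, d=3, h=5, f=1, n=2, a=4. Each listed conflict is separated.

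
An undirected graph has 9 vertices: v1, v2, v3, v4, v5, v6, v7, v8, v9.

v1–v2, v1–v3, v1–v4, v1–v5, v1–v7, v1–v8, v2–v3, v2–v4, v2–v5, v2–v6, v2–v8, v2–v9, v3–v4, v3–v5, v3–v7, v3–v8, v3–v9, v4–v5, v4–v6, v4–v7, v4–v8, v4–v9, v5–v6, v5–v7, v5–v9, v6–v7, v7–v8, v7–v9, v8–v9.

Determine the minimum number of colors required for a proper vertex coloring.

v1, v2, v3, v4, v8 are mutually adjacent (a clique of size 5), so at least 5 colors are needed.
5 colors suffice: color R → {v4}; color B → {v2, v7}; color G → {v3, v6}; color Y → {v5, v8}; color P → {v1, v9}. Every edge joins two different colors.

5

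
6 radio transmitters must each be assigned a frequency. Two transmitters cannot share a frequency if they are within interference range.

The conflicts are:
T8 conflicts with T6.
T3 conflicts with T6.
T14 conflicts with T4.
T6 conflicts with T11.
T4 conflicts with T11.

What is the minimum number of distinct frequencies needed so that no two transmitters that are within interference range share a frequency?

T4 and T11 conflict, so at least 2 frequencies are needed.
2 frequencies suffice: frequency 1 → {T6, T4}; frequency 2 → {T8, T3, T14, T11}. Each listed conflict is separated.

2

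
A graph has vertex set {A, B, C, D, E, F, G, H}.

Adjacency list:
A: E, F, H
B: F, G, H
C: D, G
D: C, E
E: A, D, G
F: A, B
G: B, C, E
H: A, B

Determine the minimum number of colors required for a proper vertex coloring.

The cycle B-H-A-E-G-B has odd length 5, so it cannot be 2-colored; at least 3 colors are needed.
3 colors suffice: color 1 → {A, D, G}; color 2 → {B, C, E}; color 3 → {F, H}. Every edge joins two different colors.

3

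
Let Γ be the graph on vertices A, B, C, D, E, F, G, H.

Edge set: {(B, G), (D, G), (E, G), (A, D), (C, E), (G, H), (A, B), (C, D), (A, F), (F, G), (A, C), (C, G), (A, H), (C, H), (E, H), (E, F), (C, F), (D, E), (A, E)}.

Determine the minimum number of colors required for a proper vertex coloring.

4

C, D, E, G are mutually adjacent (a clique of size 4), so at least 4 colors are needed.
4 colors suffice: color red → {A, G}; color blue → {B, C}; color green → {E}; color yellow → {D, F, H}. No two adjacent vertices share a color.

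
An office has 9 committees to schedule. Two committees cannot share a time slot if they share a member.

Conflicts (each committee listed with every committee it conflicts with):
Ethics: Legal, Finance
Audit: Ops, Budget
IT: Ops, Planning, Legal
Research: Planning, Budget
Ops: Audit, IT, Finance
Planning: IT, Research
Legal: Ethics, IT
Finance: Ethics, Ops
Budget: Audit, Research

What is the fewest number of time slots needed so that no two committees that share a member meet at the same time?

3

The cycle Finance-Ops-IT-Legal-Ethics-Finance has odd length 5, so it cannot be 2-colored; at least 3 time slots are needed.
3 time slots suffice: time slot 1 → {Audit, IT, Research, Finance}; time slot 2 → {Ops, Planning, Legal, Budget}; time slot 3 → {Ethics}. Every pair that conflicts lands in different time slots.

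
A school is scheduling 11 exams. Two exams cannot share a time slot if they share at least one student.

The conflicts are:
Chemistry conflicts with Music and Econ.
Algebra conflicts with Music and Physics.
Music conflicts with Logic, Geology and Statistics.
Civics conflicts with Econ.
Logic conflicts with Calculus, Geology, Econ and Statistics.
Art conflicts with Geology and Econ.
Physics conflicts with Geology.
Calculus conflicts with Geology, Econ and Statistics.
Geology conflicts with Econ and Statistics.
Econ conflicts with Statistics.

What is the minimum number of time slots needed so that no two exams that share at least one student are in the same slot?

5

Logic, Calculus, Geology, Econ, Statistics pairwise conflict, so at least 5 time slots are needed.
5 time slots suffice: Chemistry=1, Algebra=1, Music=2, Civics=1, Logic=3, Art=3, Physics=2, Calculus=5, Geology=1, Econ=2, Statistics=4. Every pair that conflicts lands in different time slots.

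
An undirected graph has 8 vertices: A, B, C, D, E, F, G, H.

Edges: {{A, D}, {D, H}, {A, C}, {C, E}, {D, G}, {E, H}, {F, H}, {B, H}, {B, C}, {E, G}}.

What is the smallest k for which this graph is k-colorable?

The cycle D-H-E-C-A-D has odd length 5, so it cannot be 2-colored; at least 3 colors are needed.
A valid assignment using 3 colors: A=3, B=2, C=1, D=2, E=2, F=2, G=1, H=1. Each edge has distinct colors on its endpoints.

3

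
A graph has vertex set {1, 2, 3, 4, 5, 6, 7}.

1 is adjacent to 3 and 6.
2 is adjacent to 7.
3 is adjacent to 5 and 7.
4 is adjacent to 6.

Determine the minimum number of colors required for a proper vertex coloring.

3 and 5 are adjacent, so at least 2 colors are needed.
2 colors suffice: color a → {2, 3, 6}; color b → {1, 4, 5, 7}. Every edge joins two different colors.

2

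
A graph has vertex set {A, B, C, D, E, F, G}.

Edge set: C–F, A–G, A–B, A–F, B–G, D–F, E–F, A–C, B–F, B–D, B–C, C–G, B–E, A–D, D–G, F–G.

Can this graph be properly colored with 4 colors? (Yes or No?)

A, B, D, F, G form a clique, so at least 5 colors are needed.
So 4 colors are not enough.

No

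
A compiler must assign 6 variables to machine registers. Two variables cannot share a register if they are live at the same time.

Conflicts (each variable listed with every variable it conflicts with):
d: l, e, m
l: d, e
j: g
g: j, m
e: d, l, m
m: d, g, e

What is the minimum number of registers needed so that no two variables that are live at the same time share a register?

3

d, e, m are mutually in conflict, so at least 3 registers are needed.
3 registers suffice: register 1 → {l, j, m}; register 2 → {d, g}; register 3 → {e}. No two conflicting variables share a register.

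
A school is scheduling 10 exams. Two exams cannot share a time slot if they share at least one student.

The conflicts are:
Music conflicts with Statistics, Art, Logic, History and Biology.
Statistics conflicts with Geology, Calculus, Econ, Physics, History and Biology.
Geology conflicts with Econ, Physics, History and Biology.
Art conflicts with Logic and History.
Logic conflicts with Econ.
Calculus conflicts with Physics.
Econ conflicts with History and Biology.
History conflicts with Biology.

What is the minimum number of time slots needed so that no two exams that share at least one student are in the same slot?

5

Statistics, Geology, Econ, History, Biology pairwise conflict, so at least 5 time slots are needed.
5 time slots suffice: time slot 1 → {Statistics, Logic}; time slot 2 → {Physics, History}; time slot 3 → {Music, Calculus, Econ}; time slot 4 → {Art, Biology}; time slot 5 → {Geology}. No two conflicting exams share a time slot.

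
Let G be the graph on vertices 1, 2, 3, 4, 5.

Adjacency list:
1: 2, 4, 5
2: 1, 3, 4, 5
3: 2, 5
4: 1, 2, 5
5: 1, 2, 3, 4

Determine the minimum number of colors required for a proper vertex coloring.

1, 2, 4, 5 are mutually adjacent (a clique of size 4), so at least 4 colors are needed.
4 colors suffice: color a → {5}; color b → {2}; color c → {1, 3}; color d → {4}. No two adjacent vertices share a color.

4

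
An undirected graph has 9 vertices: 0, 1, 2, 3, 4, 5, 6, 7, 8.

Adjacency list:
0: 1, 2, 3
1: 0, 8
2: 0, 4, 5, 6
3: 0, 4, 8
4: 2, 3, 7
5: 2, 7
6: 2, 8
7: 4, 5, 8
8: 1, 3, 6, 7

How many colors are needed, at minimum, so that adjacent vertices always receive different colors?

The cycle 0-1-8-6-2-0 has odd length 5, so it cannot be 2-colored; at least 3 colors are needed.
A valid assignment using 3 colors: 0=b, 1=c, 2=a, 3=c, 4=b, 5=b, 6=b, 7=c, 8=a. No two adjacent vertices share a color.

3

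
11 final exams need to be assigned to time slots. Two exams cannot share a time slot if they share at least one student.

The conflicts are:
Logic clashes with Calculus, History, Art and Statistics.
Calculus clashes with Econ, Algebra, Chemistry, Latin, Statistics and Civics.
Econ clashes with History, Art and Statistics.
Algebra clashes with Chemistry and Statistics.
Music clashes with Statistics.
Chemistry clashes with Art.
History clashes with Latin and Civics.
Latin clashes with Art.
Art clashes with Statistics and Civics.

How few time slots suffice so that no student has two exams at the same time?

3

Logic, Calculus, Statistics all conflict with each other, so at least 3 time slots are needed.
3 time slots suffice: time slot 1 → {Calculus, Music, History, Art}; time slot 2 → {Chemistry, Latin, Statistics, Civics}; time slot 3 → {Logic, Econ, Algebra}. No two conflicting exams share a time slot.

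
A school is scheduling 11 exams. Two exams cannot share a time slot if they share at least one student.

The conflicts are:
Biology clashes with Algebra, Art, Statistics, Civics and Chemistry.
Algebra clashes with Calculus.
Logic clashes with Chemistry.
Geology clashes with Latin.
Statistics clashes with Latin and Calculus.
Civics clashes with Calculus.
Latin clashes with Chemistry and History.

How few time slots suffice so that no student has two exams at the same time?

2

Statistics and Latin conflict, so at least 2 time slots are needed.
A valid assignment using 2 time slots: Biology=1, Algebra=2, Art=2, Logic=1, Geology=2, Statistics=2, Civics=2, Latin=1, Chemistry=2, Calculus=1, History=2. No two conflicting exams share a time slot.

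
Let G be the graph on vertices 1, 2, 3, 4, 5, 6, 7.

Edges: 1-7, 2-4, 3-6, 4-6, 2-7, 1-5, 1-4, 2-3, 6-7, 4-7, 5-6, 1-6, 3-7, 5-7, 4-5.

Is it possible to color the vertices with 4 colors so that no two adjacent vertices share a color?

1, 4, 5, 6, 7 form a clique, so at least 5 colors are needed.
So 4 colors are not enough.

No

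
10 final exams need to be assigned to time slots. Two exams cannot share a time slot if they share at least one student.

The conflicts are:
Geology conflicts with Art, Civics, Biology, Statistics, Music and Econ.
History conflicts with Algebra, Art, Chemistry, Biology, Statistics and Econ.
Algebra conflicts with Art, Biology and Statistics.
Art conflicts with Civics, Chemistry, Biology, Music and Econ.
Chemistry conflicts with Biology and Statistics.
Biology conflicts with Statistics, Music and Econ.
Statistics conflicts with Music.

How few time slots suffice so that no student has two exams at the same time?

4

Geology, Art, Biology, Music all conflict with each other, so at least 4 time slots are needed.
4 time slots suffice: time slot 1 → {Civics, Biology}; time slot 2 → {Art, Statistics}; time slot 3 → {Geology, History}; time slot 4 → {Algebra, Chemistry, Music, Econ}. Each listed conflict is separated.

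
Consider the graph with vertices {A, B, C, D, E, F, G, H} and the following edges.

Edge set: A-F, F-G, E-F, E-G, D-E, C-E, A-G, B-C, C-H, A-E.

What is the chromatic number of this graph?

A, E, F, G are pairwise adjacent (a clique of size 4), so at least 4 colors are needed.
A valid assignment using 4 colors: A=green, B=red, C=blue, D=blue, E=red, F=blue, G=yellow, H=red. No two adjacent vertices share a color.

4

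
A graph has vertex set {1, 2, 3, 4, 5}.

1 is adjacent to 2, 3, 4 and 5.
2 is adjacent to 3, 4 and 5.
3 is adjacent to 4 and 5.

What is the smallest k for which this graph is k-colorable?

4

1, 2, 3, 5 form a clique, so at least 4 colors are needed.
4 colors suffice: 1=red, 2=blue, 3=green, 4=yellow, 5=yellow. Each edge has distinct colors on its endpoints.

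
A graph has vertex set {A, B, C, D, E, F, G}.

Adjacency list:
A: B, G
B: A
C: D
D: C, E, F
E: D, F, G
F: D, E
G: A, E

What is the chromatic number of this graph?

D, E, F form a triangle, so at least 3 colors are needed.
3 colors suffice: color 1 → {A, C, E}; color 2 → {B, D, G}; color 3 → {F}. Every edge joins two different colors.

3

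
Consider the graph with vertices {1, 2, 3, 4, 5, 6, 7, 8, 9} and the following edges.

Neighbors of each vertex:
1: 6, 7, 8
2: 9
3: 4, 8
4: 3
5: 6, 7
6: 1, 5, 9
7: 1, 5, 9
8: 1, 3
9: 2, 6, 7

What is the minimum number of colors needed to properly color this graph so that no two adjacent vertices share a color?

2

1 and 8 are adjacent, so at least 2 colors are needed.
One proper 2-coloring: 1=red, 2=blue, 3=red, 4=blue, 5=red, 6=blue, 7=blue, 8=blue, 9=red. Every edge joins two different colors.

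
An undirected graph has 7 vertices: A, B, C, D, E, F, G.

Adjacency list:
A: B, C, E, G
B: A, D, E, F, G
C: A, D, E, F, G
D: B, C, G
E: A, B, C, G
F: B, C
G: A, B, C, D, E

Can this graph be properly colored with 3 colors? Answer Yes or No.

A, B, E, G are mutually adjacent (a clique of size 4), so at least 4 colors are needed.
So 3 colors are not enough.

No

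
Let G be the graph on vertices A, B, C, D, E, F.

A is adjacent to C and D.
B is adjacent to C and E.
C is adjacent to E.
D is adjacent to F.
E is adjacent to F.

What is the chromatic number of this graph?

B, C, E are mutually adjacent, so at least 3 colors are needed.
3 colors suffice: A=red, B=green, C=blue, D=green, E=red, F=blue. Every edge joins two different colors.

3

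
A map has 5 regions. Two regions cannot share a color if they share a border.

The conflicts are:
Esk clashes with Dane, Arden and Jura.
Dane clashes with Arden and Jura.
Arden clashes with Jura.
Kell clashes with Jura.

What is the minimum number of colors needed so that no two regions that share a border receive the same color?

Esk, Dane, Arden, Jura are mutually in conflict, so at least 4 colors are needed.
4 colors suffice: color 1 → {Jura}; color 2 → {Dane, Kell}; color 3 → {Arden}; color 4 → {Esk}. Each listed conflict is separated.

4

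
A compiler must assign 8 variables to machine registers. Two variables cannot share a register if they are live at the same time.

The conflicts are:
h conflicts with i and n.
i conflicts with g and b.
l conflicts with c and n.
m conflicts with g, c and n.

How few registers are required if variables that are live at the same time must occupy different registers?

3

The cycle n-h-i-g-m-n has odd length 5, so it cannot be 2-colored; at least 3 registers are needed.
3 registers suffice: register 1 → {i, c, n}; register 2 → {h, l, m, b}; register 3 → {g}. Each listed conflict is separated.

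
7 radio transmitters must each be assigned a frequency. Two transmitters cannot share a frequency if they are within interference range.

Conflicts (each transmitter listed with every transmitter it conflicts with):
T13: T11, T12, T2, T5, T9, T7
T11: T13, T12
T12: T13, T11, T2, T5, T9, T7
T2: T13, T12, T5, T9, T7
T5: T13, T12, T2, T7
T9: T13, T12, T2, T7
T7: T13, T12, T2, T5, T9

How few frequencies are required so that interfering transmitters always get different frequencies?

T13, T12, T2, T9, T7 all conflict with each other, so at least 5 frequencies are needed.
Using 5 frequencies: T13=1, T11=3, T12=2, T2=4, T5=5, T9=5, T7=3. No two conflicting transmitters share a frequency.

5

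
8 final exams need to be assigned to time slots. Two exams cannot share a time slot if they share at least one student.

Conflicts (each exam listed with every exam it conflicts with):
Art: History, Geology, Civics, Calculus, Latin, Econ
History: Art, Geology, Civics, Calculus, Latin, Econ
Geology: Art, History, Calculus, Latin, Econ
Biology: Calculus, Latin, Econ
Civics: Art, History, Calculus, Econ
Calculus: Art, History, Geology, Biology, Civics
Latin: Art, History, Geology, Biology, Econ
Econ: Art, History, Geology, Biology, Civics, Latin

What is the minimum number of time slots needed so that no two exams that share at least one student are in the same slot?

Art, History, Geology, Latin, Econ pairwise conflict, so at least 5 time slots are needed.
5 time slots suffice: time slot 1 → {Art, Biology}; time slot 2 → {History}; time slot 3 → {Calculus, Econ}; time slot 4 → {Geology, Civics}; time slot 5 → {Latin}. Every pair that conflicts lands in different time slots.

5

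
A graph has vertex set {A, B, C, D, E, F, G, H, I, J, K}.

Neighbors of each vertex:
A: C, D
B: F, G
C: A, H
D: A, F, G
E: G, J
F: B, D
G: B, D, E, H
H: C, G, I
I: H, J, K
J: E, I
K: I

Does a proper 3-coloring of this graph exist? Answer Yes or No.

The chromatic number is 3. The cycle G-H-I-J-E-G has odd length 5, so it cannot be 2-colored; at least 3 colors are needed.
3 colors suffice: color red → {C, F, G, I}; color blue → {B, D, H, J, K}; color green → {A, E}.
That is already a proper 3-coloring.

Yes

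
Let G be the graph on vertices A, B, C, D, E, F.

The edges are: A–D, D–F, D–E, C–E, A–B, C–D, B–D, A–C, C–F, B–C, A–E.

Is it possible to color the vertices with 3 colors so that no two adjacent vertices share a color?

No

A, C, D, E are pairwise adjacent (a clique of size 4), so at least 4 colors are needed.
So 3 colors are not enough.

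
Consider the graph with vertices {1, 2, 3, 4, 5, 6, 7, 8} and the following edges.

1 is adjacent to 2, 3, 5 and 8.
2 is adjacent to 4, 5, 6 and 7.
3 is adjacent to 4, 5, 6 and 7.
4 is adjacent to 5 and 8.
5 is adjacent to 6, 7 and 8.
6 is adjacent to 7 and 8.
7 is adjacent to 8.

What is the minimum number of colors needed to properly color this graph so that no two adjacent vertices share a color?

3, 5, 6, 7 are pairwise adjacent (a clique of size 4), so at least 4 colors are needed.
One proper 4-coloring: 1=c, 2=b, 3=b, 4=c, 5=a, 6=d, 7=c, 8=b. No two adjacent vertices share a color.

4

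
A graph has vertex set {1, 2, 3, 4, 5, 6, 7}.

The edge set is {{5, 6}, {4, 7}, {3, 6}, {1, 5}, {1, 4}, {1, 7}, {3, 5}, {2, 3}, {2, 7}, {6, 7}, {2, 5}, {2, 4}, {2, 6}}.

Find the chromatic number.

2, 3, 5, 6 form a clique, so at least 4 colors are needed.
One proper 4-coloring: 1=a, 2=a, 3=d, 4=c, 5=b, 6=c, 7=b. No two adjacent vertices share a color.

4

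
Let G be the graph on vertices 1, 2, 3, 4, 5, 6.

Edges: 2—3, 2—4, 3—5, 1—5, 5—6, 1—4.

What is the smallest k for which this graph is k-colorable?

The cycle 2-3-5-1-4-2 has odd length 5, so it cannot be 2-colored; at least 3 colors are needed.
3 colors suffice: color red → {2, 5}; color blue → {1, 3, 6}; color green → {4}. Every edge joins two different colors.

3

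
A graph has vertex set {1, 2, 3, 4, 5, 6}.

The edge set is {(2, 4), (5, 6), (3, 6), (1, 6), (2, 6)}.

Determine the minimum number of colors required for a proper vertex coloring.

1 and 6 are adjacent, so at least 2 colors are needed.
One proper 2-coloring: 1=b, 2=b, 3=b, 4=a, 5=b, 6=a. Each edge has distinct colors on its endpoints.

2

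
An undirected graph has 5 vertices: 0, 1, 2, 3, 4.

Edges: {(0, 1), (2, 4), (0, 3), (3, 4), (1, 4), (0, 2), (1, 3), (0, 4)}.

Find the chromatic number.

4

0, 1, 3, 4 form a clique, so at least 4 colors are needed.
4 colors suffice: color a → {4}; color b → {0}; color c → {1, 2}; color d → {3}. No two adjacent vertices share a color.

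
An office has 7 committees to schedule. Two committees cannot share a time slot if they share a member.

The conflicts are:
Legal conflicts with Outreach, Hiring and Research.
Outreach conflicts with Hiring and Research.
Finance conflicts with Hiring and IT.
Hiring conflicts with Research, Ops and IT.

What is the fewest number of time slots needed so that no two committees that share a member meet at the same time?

4

Legal, Outreach, Hiring, Research are mutually in conflict, so at least 4 time slots are needed.
4 time slots suffice: Legal=4, Outreach=2, Finance=3, Hiring=1, Research=3, Ops=2, IT=2. Every pair that conflicts lands in different time slots.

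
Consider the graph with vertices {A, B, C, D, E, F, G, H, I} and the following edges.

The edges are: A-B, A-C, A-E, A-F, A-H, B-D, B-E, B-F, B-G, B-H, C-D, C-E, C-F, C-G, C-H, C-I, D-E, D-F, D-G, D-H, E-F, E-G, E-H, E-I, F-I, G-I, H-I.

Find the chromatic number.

B, D, E, G are mutually adjacent (a clique of size 4), so at least 4 colors are needed.
One proper 4-coloring: A=3, B=2, C=2, D=3, E=1, F=4, G=4, H=4, I=3. Each edge has distinct colors on its endpoints.

4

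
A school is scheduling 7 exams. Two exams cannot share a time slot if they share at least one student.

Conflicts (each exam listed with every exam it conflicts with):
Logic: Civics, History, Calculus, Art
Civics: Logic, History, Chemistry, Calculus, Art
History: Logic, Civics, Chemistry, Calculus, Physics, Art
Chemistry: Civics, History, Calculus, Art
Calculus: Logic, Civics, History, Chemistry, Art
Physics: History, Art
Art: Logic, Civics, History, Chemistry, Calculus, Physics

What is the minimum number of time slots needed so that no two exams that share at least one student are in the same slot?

5

Logic, Civics, History, Calculus, Art all conflict with each other, so at least 5 time slots are needed.
5 time slots suffice: time slot 1 → {History}; time slot 2 → {Art}; time slot 3 → {Civics, Physics}; time slot 4 → {Calculus}; time slot 5 → {Logic, Chemistry}. Every pair that conflicts lands in different time slots.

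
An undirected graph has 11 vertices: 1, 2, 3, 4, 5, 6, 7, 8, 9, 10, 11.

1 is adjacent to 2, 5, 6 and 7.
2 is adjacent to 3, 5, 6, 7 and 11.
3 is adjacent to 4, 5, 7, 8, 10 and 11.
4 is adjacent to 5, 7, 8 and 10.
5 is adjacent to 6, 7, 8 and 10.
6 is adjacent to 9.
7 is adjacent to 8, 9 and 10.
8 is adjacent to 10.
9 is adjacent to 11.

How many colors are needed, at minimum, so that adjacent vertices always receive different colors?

3, 4, 5, 7, 8, 10 form a clique, so at least 6 colors are needed.
One proper 6-coloring: 1=green, 2=yellow, 3=green, 4=orange, 5=red, 6=blue, 7=blue, 8=purple, 9=green, 10=yellow, 11=red. No two adjacent vertices share a color.

6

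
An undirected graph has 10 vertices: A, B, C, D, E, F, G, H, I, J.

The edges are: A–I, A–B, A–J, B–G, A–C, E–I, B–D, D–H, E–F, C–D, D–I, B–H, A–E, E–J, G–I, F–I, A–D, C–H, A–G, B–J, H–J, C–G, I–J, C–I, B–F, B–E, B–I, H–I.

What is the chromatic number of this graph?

A, B, E, I, J form a clique, so at least 5 colors are needed.
One proper 5-coloring: A=3, B=2, C=2, D=4, E=4, F=3, G=4, H=3, I=1, J=5. No two adjacent vertices share a color.

5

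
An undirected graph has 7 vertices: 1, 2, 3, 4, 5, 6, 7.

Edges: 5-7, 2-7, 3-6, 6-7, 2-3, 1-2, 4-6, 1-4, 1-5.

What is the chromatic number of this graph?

The cycle 6-3-2-1-4-6 has odd length 5, so it cannot be 2-colored; at least 3 colors are needed.
3 colors suffice: 1=b, 2=a, 3=b, 4=c, 5=a, 6=a, 7=b. Every edge joins two different colors.

3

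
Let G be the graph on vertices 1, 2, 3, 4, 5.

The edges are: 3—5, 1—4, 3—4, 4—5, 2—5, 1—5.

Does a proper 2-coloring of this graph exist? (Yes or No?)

No

3, 4, 5 are mutually adjacent, so at least 3 colors are needed.
So 2 colors are not enough.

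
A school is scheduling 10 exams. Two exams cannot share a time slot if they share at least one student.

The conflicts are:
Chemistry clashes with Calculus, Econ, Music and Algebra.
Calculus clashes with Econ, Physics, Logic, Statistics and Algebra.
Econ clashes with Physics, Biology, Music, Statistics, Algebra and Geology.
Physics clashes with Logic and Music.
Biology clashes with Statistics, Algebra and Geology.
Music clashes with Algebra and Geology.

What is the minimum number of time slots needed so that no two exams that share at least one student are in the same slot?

Chemistry, Econ, Music, Algebra are mutually in conflict, so at least 4 time slots are needed.
4 time slots suffice: time slot 1 → {Econ, Logic}; time slot 2 → {Calculus, Biology, Music}; time slot 3 → {Physics, Statistics, Algebra, Geology}; time slot 4 → {Chemistry}. Every pair that conflicts lands in different time slots.

4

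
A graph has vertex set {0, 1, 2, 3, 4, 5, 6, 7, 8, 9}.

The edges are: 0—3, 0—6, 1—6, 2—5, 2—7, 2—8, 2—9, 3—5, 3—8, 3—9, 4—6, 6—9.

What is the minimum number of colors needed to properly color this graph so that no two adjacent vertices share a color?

3 and 5 are adjacent, so at least 2 colors are needed.
2 colors suffice: color red → {2, 3, 6}; color blue → {0, 1, 4, 5, 7, 8, 9}. Every edge joins two different colors.

2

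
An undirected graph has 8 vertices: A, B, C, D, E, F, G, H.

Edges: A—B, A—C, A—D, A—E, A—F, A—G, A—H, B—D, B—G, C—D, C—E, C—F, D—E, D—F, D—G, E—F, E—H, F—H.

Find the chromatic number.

A, C, D, E, F are pairwise adjacent (a clique of size 5), so at least 5 colors are needed.
5 colors suffice: color 1 → {A}; color 2 → {D, H}; color 3 → {E, G}; color 4 → {B, F}; color 5 → {C}. Each edge has distinct colors on its endpoints.

5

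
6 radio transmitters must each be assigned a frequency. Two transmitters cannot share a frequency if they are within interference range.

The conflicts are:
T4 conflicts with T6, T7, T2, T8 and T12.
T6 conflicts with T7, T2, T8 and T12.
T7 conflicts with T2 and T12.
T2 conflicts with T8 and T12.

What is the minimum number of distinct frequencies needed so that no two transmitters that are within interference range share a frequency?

5

T4, T6, T7, T2, T12 all conflict with each other, so at least 5 frequencies are needed.
Using 5 frequencies: T4=1, T6=3, T7=4, T2=2, T8=4, T12=5. Each listed conflict is separated.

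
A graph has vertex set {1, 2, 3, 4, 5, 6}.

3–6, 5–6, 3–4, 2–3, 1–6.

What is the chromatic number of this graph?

2

1 and 6 are adjacent, so at least 2 colors are needed.
One proper 2-coloring: 1=b, 2=a, 3=b, 4=a, 5=b, 6=a. Each edge has distinct colors on its endpoints.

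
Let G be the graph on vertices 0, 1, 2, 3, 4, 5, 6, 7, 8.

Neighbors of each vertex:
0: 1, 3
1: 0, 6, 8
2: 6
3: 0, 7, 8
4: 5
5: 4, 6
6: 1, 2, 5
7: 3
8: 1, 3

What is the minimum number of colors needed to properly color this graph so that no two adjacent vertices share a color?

2

0 and 3 are adjacent, so at least 2 colors are needed.
2 colors suffice: color red → {1, 2, 3, 5}; color blue → {0, 4, 6, 7, 8}. Each edge has distinct colors on its endpoints.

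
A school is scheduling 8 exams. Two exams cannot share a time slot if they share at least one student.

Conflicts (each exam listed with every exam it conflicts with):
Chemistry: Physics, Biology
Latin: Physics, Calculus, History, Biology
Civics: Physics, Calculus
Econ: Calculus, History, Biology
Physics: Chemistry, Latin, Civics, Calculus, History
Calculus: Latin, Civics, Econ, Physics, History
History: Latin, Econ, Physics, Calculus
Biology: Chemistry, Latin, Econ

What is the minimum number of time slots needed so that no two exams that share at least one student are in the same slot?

4

Latin, Physics, Calculus, History are mutually in conflict, so at least 4 time slots are needed.
4 time slots suffice: time slot 1 → {Calculus, Biology}; time slot 2 → {Econ, Physics}; time slot 3 → {Chemistry, Latin, Civics}; time slot 4 → {History}. Each listed conflict is separated.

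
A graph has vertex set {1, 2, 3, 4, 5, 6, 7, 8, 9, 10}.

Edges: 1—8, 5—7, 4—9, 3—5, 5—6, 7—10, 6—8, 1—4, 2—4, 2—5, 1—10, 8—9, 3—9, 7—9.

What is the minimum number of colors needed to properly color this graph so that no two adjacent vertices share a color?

The cycle 9-8-6-5-3-9 has odd length 5, so it cannot be 2-colored; at least 3 colors are needed.
One proper 3-coloring: 1=red, 2=green, 3=blue, 4=blue, 5=red, 6=green, 7=blue, 8=blue, 9=red, 10=green. No two adjacent vertices share a color.

3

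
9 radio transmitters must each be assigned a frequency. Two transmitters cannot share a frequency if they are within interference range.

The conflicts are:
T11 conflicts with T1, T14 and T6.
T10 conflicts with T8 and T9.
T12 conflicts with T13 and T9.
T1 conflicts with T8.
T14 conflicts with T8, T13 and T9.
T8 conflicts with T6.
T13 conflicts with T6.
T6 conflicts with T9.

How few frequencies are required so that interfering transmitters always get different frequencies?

2

T11 and T14 conflict, so at least 2 frequencies are needed.
2 frequencies suffice: T11=2, T10=1, T12=1, T1=1, T14=1, T8=2, T13=2, T6=1, T9=2. Every pair that conflicts lands in different frequencies.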